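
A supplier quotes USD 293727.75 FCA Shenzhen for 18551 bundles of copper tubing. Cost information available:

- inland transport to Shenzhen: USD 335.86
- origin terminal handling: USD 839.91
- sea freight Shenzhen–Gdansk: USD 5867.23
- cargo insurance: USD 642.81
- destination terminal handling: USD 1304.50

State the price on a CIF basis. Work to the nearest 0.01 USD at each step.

CIF price: USD 301077.70

Not relevant to the conversion: inland to port — on the seller under both FCA and CIF; already in the FCA price and stays in the CIF price. destination terminal — on the buyer under both terms; not part of either seller's price.
From FCA to CIF, the seller additionally bears: origin terminal, freight, insurance.
CIF price = 293727.75 + 839.91 + 5867.23 + 642.81 = 301077.70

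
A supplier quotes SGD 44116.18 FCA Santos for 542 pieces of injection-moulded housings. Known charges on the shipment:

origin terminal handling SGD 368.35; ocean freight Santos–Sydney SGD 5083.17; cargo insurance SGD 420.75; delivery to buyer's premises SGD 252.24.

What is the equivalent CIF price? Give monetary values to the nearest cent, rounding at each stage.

CIF price: SGD 49988.45

Not relevant to the conversion: delivery — on the buyer under both terms; not part of either seller's price.
From FCA to CIF, the seller additionally bears: origin terminal, freight, insurance.
CIF price = 44116.18 + 368.35 + 5083.17 + 420.75 = 49988.45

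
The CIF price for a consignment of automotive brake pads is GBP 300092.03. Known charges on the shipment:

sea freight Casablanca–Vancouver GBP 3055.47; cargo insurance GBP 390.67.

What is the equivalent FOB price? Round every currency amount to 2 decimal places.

FOB price: GBP 296645.89

From CIF to FOB, the seller no longer bears: freight, insurance.
FOB price = 300092.03 − 3055.47 − 390.67 = 296645.89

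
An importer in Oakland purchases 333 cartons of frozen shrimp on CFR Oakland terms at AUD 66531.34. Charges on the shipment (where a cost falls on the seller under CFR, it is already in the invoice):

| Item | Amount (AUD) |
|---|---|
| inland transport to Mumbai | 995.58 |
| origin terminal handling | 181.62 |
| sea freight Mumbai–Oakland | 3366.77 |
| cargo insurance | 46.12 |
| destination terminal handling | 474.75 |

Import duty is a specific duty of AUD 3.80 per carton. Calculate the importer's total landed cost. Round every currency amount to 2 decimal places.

CFR: the seller pays costs through ocean freight to the destination port, but not insurance.
Already in the invoice (seller's account under CFR): inland to port, origin terminal, freight — exclude.
CIF value = CFR price + insurance = 66531.34 + 46.12 = 66577.46
Import duty = 333 × 3.80 = 1265.40
Buyer bears: insurance 46.12 + destination terminal 474.75 + duty 1265.40 = 1786.27
Landed cost = invoice 66531.34 + 1786.27 = 68317.61

Total landed cost: AUD 68317.61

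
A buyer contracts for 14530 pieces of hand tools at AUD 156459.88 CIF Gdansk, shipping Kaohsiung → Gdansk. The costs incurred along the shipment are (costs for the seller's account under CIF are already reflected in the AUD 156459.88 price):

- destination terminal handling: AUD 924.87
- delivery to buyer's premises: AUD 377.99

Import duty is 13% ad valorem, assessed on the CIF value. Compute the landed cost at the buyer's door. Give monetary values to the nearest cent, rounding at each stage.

CIF: the seller pays costs through ocean freight and marine insurance to the destination port.
The CIF price already equals the CIF value: 156459.88
Import duty = 156459.88 × 13% = 20339.78
Buyer bears: destination terminal 924.87 + delivery 377.99 + duty 20339.78 = 21642.64
Landed cost = invoice 156459.88 + 21642.64 = 178102.52

Total landed cost: AUD 178102.52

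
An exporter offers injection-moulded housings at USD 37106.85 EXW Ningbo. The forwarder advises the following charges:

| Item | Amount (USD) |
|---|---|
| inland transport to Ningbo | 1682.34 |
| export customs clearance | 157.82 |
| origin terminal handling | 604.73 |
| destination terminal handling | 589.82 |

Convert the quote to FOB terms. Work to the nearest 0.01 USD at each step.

FOB price: USD 39551.74

Not relevant to the conversion: destination terminal — on the buyer under both terms; not part of either seller's price.
From EXW to FOB, the seller additionally bears: inland to port, export clearance, origin terminal.
FOB price = 37106.85 + 1682.34 + 157.82 + 604.73 = 39551.74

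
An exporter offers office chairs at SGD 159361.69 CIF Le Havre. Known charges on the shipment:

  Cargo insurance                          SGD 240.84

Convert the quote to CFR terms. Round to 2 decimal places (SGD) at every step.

From CIF to CFR, the seller no longer bears: insurance.
CFR price = 159361.69 − 240.84 = 159120.85

CFR price: SGD 159120.85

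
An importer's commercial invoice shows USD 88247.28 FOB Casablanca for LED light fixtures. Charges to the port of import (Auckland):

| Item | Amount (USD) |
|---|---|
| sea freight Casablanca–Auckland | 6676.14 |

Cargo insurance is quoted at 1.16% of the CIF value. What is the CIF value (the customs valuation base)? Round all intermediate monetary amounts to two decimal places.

Let C be the CIF value. C = FOB price + freight + 1.16% × C
C − 1.16% × C = 88247.28 + 6676.14
0.9884 × C = 94923.42
C = 94923.42 / 0.9884 = 96037.45
Insurance premium = 1.16% × 96037.45 = 1114.03

CIF value: USD 96037.45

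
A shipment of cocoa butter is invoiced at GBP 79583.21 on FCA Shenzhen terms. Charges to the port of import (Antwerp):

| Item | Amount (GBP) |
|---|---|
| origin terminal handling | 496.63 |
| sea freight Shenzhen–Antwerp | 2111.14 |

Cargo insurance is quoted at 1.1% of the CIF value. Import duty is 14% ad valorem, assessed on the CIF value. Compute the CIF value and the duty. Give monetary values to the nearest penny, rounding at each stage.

Let C be the CIF value. C = FCA price + pre-shipment costs + freight + 1.1% × C
C − 1.1% × C = 79583.21 + 496.63 + 2111.14
0.989 × C = 82190.98
C = 82190.98 / 0.989 = 83105.14
Insurance premium = 1.1% × 83105.14 = 914.16
Import duty = 83105.14 × 14% = 11634.72

CIF value: GBP 83105.14; import duty: GBP 11634.72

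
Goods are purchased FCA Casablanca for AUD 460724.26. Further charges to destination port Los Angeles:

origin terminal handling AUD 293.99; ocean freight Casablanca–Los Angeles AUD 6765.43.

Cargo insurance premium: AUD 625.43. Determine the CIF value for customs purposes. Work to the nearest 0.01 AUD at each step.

CIF value: AUD 468409.11

CIF = FCA price + pre-shipment costs + freight + insurance
CIF = 460724.26 + 293.99 + 6765.43 + 625.43 = 468409.11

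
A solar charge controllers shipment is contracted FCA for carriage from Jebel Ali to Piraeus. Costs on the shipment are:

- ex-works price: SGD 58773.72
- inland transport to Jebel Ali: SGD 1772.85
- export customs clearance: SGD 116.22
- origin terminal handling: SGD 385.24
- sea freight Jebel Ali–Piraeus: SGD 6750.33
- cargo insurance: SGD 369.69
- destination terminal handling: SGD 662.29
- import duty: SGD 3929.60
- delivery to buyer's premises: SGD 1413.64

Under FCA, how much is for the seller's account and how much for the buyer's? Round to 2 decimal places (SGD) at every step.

Seller: SGD 60662.79; buyer: SGD 13510.79

FCA: the seller delivers export-cleared goods to the carrier; the buyer bears costs from that point.
Seller's account: goods 58773.72 + inland to port 1772.85 + export clearance 116.22 = 60662.79
Buyer's account: origin terminal 385.24 + freight 6750.33 + insurance 369.69 + destination terminal 662.29 + duty 3929.60 + delivery 1413.64 = 13510.79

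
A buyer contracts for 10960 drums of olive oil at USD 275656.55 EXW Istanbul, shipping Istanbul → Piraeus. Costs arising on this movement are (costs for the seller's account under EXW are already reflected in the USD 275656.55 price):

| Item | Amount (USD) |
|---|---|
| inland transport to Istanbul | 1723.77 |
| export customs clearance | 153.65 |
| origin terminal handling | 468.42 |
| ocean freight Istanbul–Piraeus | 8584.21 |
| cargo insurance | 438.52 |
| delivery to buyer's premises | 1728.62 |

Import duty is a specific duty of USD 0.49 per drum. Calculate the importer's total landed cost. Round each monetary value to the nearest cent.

EXW: the seller makes goods available at their premises; the buyer bears all onward costs.
CIF value = EXW price + inland to port + export clearance + origin terminal + freight + insurance = 275656.55 + 1723.77 + 153.65 + 468.42 + 8584.21 + 438.52 = 287025.12
Import duty = 10960 × 0.49 = 5370.40
Buyer bears: inland to port 1723.77 + export clearance 153.65 + origin terminal 468.42 + freight 8584.21 + insurance 438.52 + delivery 1728.62 + duty 5370.40 = 18467.59
Landed cost = invoice 275656.55 + 18467.59 = 294124.14

Total landed cost: USD 294124.14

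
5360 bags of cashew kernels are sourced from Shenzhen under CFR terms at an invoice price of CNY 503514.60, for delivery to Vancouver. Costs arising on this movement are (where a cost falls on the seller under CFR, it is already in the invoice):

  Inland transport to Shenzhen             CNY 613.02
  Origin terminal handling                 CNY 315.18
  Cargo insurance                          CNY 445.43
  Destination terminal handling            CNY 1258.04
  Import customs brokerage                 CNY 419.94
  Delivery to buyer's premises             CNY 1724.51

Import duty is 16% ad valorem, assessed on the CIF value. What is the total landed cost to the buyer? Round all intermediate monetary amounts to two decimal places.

Total landed cost: CNY 587996.12

CFR: the seller pays costs through ocean freight to the destination port, but not insurance.
Already in the invoice (seller's account under CFR): inland to port, origin terminal — exclude.
CIF value = CFR price + insurance = 503514.60 + 445.43 = 503960.03
Import duty = 503960.03 × 16% = 80633.60
Buyer bears: insurance 445.43 + destination terminal 1258.04 + brokerage 419.94 + delivery 1724.51 + duty 80633.60 = 84481.52
Landed cost = invoice 503514.60 + 84481.52 = 587996.12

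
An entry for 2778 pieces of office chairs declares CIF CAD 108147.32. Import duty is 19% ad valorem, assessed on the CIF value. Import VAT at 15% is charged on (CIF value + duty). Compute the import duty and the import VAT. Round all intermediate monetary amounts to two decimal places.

Import duty = 108147.32 × 19% = 20547.99
VAT base = CIF + duty = 108147.32 + 20547.99 = 128695.31
Import VAT = 128695.31 × 15% = 19304.30

Import duty: CAD 20547.99; import VAT: CAD 19304.30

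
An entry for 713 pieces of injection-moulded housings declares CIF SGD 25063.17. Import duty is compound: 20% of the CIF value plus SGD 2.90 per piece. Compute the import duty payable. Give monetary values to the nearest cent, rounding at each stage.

Import duty: SGD 7080.33

Ad valorem component: 25063.17 × 20% = 5012.63
Specific component: 713 × 2.90 = 2067.70
Import duty = 5012.63 + 2067.70 = 7080.33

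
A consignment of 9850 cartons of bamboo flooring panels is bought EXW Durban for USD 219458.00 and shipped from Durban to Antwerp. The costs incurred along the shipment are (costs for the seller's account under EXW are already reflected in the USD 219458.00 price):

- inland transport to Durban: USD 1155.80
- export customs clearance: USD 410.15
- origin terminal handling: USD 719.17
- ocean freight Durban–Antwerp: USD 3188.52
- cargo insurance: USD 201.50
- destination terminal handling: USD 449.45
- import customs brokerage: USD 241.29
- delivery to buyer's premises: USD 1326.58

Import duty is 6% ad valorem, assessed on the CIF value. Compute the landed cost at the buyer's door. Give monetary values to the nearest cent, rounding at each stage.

EXW: the seller makes goods available at their premises; the buyer bears all onward costs.
CIF value = EXW price + inland to port + export clearance + origin terminal + freight + insurance = 219458.00 + 1155.80 + 410.15 + 719.17 + 3188.52 + 201.50 = 225133.14
Import duty = 225133.14 × 6% = 13507.99
Buyer bears: inland to port 1155.80 + export clearance 410.15 + origin terminal 719.17 + freight 3188.52 + insurance 201.50 + destination terminal 449.45 + brokerage 241.29 + delivery 1326.58 + duty 13507.99 = 21200.45
Landed cost = invoice 219458.00 + 21200.45 = 240658.45

Total landed cost: USD 240658.45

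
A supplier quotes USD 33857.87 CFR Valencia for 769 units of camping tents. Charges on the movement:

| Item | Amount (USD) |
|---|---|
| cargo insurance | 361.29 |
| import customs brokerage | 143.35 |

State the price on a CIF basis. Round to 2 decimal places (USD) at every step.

Not relevant to the conversion: brokerage — on the buyer under both terms; not part of either seller's price.
From CFR to CIF, the seller additionally bears: insurance.
CIF price = 33857.87 + 361.29 = 34219.16

CIF price: USD 34219.16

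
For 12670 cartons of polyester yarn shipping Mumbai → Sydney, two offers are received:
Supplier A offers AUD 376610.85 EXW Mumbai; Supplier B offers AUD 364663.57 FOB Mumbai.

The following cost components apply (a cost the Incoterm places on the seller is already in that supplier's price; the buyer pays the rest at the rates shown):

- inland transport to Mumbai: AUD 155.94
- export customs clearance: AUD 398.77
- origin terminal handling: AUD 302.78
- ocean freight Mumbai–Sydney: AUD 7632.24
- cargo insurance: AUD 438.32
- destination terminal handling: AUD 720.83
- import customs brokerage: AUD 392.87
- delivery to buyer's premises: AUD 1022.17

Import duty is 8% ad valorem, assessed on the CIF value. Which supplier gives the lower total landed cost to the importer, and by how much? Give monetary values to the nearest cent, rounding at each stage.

Supplier A (EXW):
CIF value = EXW price + inland to port + export clearance + origin terminal + freight + insurance = 376610.85 + 155.94 + 398.77 + 302.78 + 7632.24 + 438.32 = 385538.90
Import duty = 385538.90 × 8% = 30843.11
Buyer bears (A): 155.94 + 398.77 + 302.78 + 7632.24 + 438.32 + 720.83 + 392.87 + 1022.17 = 11063.92
Landed cost (A) = invoice 376610.85 + 11063.92 + duty 30843.11 = 418517.88
Supplier B (FOB):
CIF value = FOB price + freight + insurance = 364663.57 + 7632.24 + 438.32 = 372734.13
Import duty = 372734.13 × 8% = 29818.73
Buyer bears (B): 7632.24 + 438.32 + 720.83 + 392.87 + 1022.17 = 10206.43
Landed cost (B) = invoice 364663.57 + 10206.43 + duty 29818.73 = 404688.73
Difference = |418517.88 − 404688.73| = 13829.15

Supplier B is cheaper by AUD 13829.15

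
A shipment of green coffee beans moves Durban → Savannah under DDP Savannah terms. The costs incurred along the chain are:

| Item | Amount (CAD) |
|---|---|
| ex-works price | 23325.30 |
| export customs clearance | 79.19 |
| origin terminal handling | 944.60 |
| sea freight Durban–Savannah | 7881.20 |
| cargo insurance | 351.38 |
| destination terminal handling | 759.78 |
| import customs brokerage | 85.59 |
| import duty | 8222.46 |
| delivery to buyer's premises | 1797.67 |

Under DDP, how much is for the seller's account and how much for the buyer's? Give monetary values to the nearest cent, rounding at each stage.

DDP: the seller bears all costs including import duty.
Seller's account: goods 23325.30 + export clearance 79.19 + origin terminal 944.60 + freight 7881.20 + insurance 351.38 + destination terminal 759.78 + brokerage 85.59 + duty 8222.46 + delivery 1797.67 = 43447.17
Buyer's account: 0.00

Seller: CAD 43447.17; buyer: CAD 0.00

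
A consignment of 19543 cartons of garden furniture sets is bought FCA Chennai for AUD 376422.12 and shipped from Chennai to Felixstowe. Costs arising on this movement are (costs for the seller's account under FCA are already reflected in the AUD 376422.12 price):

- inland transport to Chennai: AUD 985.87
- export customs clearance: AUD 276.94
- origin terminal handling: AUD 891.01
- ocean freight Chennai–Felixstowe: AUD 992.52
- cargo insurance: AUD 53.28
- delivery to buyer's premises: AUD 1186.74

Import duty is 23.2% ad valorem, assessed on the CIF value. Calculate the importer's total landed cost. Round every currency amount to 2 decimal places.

FCA: the seller delivers export-cleared goods to the carrier; the buyer bears costs from that point.
Already in the invoice (seller's account under FCA): inland to port, export clearance — exclude.
CIF value = FCA price + origin terminal + freight + insurance = 376422.12 + 891.01 + 992.52 + 53.28 = 378358.93
Import duty = 378358.93 × 23.2% = 87779.27
Buyer bears: origin terminal 891.01 + freight 992.52 + insurance 53.28 + delivery 1186.74 + duty 87779.27 = 90902.82
Landed cost = invoice 376422.12 + 90902.82 = 467324.94

Total landed cost: AUD 467324.94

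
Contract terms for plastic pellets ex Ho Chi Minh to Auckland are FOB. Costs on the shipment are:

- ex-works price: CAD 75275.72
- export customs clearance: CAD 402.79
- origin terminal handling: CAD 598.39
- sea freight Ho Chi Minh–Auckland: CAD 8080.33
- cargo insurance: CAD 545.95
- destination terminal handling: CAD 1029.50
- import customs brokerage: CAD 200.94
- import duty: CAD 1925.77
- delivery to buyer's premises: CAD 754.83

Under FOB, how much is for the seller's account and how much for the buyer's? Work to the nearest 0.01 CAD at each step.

FOB: the seller bears costs until goods are on board at the origin port; the buyer bears freight, insurance and all costs thereafter.
Seller's account: goods 75275.72 + export clearance 402.79 + origin terminal 598.39 = 76276.90
Buyer's account: freight 8080.33 + insurance 545.95 + destination terminal 1029.50 + brokerage 200.94 + duty 1925.77 + delivery 754.83 = 12537.32

Seller: CAD 76276.90; buyer: CAD 12537.32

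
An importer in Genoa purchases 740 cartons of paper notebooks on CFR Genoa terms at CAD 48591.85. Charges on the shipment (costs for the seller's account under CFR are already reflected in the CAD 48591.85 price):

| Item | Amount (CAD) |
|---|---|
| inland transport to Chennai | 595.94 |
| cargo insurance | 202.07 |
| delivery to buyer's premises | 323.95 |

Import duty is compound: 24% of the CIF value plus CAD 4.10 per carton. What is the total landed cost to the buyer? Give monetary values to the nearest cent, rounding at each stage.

Total landed cost: CAD 63862.41

CFR: the seller pays costs through ocean freight to the destination port, but not insurance.
Already in the invoice (seller's account under CFR): inland to port — exclude.
CIF value = CFR price + insurance = 48591.85 + 202.07 = 48793.92
Ad valorem component: 48793.92 × 24% = 11710.54
Specific component: 740 × 4.10 = 3034.00
Import duty = 11710.54 + 3034.00 = 14744.54
Buyer bears: insurance 202.07 + delivery 323.95 + duty 14744.54 = 15270.56
Landed cost = invoice 48591.85 + 15270.56 = 63862.41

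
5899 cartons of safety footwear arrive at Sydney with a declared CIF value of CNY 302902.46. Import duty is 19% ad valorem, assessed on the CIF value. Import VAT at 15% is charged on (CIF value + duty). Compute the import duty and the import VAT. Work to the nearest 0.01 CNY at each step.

Import duty: CNY 57551.47; import VAT: CNY 54068.09

Import duty = 302902.46 × 19% = 57551.47
VAT base = CIF + duty = 302902.46 + 57551.47 = 360453.93
Import VAT = 360453.93 × 15% = 54068.09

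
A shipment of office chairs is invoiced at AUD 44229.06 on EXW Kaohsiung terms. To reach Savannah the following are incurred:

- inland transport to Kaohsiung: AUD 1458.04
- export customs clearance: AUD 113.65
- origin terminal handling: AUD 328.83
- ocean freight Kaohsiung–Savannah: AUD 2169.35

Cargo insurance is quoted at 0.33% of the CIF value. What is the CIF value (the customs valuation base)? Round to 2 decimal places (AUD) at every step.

CIF value: AUD 48458.84

Let C be the CIF value. C = EXW price + pre-shipment costs + freight + 0.33% × C
C − 0.33% × C = 44229.06 + 1458.04 + 113.65 + 328.83 + 2169.35
0.9967 × C = 48298.93
C = 48298.93 / 0.9967 = 48458.84
Insurance premium = 0.33% × 48458.84 = 159.91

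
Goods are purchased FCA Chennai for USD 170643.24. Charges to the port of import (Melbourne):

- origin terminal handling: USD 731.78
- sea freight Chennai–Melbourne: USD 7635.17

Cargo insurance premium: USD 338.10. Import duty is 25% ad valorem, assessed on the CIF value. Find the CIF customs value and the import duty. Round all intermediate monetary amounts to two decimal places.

CIF value: USD 179348.29; import duty: USD 44837.07

CIF = FCA price + pre-shipment costs + freight + insurance
CIF = 170643.24 + 731.78 + 7635.17 + 338.10 = 179348.29
Import duty = 179348.29 × 25% = 44837.07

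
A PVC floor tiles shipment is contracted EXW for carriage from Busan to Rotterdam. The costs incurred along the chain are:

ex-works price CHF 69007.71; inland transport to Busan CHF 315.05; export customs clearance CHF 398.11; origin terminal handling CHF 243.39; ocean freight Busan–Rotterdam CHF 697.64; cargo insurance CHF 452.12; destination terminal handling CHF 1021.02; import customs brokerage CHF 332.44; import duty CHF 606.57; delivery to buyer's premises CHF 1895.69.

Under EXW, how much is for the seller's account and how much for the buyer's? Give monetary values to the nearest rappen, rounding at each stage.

EXW: the seller makes goods available at their premises; the buyer bears all onward costs.
Seller's account: goods 69007.71 = 69007.71
Buyer's account: inland to port 315.05 + export clearance 398.11 + origin terminal 243.39 + freight 697.64 + insurance 452.12 + destination terminal 1021.02 + brokerage 332.44 + duty 606.57 + delivery 1895.69 = 5962.03

Seller: CHF 69007.71; buyer: CHF 5962.03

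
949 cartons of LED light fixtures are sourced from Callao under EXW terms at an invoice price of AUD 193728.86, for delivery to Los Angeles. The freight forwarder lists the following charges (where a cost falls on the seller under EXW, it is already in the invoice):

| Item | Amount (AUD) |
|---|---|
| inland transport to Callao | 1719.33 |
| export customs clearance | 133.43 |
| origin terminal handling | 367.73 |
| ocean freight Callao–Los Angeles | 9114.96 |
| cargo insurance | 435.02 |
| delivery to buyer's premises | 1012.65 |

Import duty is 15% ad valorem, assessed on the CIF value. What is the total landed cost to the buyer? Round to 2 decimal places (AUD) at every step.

Total landed cost: AUD 237336.88

EXW: the seller makes goods available at their premises; the buyer bears all onward costs.
CIF value = EXW price + inland to port + export clearance + origin terminal + freight + insurance = 193728.86 + 1719.33 + 133.43 + 367.73 + 9114.96 + 435.02 = 205499.33
Import duty = 205499.33 × 15% = 30824.90
Buyer bears: inland to port 1719.33 + export clearance 133.43 + origin terminal 367.73 + freight 9114.96 + insurance 435.02 + delivery 1012.65 + duty 30824.90 = 43608.02
Landed cost = invoice 193728.86 + 43608.02 = 237336.88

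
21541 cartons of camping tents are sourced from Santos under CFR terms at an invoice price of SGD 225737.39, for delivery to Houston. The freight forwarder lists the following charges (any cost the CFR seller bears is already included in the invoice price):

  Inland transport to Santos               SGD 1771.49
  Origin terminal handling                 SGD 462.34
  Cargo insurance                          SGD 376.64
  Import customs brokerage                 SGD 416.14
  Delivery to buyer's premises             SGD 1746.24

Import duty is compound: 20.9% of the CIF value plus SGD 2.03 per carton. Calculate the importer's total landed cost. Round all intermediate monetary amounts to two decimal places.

CFR: the seller pays costs through ocean freight to the destination port, but not insurance.
Already in the invoice (seller's account under CFR): inland to port, origin terminal — exclude.
CIF value = CFR price + insurance = 225737.39 + 376.64 = 226114.03
Ad valorem component: 226114.03 × 20.9% = 47257.83
Specific component: 21541 × 2.03 = 43728.23
Import duty = 47257.83 + 43728.23 = 90986.06
Buyer bears: insurance 376.64 + brokerage 416.14 + delivery 1746.24 + duty 90986.06 = 93525.08
Landed cost = invoice 225737.39 + 93525.08 = 319262.47

Total landed cost: SGD 319262.47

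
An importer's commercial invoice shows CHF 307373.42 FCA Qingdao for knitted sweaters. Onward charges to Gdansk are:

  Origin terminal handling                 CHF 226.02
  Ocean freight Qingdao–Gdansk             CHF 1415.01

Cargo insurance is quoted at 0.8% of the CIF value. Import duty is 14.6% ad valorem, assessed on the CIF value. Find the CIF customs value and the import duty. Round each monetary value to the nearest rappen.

CIF value: CHF 311506.50; import duty: CHF 45479.95

Let C be the CIF value. C = FCA price + pre-shipment costs + freight + 0.8% × C
C − 0.8% × C = 307373.42 + 226.02 + 1415.01
0.992 × C = 309014.45
C = 309014.45 / 0.992 = 311506.50
Insurance premium = 0.8% × 311506.50 = 2492.05
Import duty = 311506.50 × 14.6% = 45479.95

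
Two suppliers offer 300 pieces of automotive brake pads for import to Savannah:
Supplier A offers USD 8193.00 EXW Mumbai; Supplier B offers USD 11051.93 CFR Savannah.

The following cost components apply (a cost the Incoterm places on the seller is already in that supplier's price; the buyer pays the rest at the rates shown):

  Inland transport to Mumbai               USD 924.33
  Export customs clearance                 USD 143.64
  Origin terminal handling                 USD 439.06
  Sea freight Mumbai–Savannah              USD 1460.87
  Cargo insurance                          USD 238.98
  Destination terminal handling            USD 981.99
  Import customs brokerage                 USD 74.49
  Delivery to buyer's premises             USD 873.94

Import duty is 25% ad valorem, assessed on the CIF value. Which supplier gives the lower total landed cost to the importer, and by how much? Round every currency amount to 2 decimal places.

Supplier A (EXW):
CIF value = EXW price + inland to port + export clearance + origin terminal + freight + insurance = 8193.00 + 924.33 + 143.64 + 439.06 + 1460.87 + 238.98 = 11399.88
Import duty = 11399.88 × 25% = 2849.97
Buyer bears (A): 924.33 + 143.64 + 439.06 + 1460.87 + 238.98 + 981.99 + 74.49 + 873.94 = 5137.30
Landed cost (A) = invoice 8193.00 + 5137.30 + duty 2849.97 = 16180.27
Supplier B (CFR):
CIF value = CFR price + insurance = 11051.93 + 238.98 = 11290.91
Import duty = 11290.91 × 25% = 2822.73
Buyer bears (B): 238.98 + 981.99 + 74.49 + 873.94 = 2169.40
Landed cost (B) = invoice 11051.93 + 2169.40 + duty 2822.73 = 16044.06
Difference = |16180.27 − 16044.06| = 136.21

Supplier B is cheaper by USD 136.21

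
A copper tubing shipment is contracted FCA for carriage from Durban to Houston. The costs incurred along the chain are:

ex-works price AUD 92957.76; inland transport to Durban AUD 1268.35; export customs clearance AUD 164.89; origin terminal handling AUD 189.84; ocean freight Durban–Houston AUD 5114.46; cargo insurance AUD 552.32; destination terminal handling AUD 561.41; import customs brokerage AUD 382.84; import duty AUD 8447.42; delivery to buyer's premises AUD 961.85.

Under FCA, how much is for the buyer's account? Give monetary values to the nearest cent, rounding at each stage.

FCA: the seller delivers export-cleared goods to the carrier; the buyer bears costs from that point.
Seller's account: goods 92957.76 + inland to port 1268.35 + export clearance 164.89 = 94391.00
Buyer's account: origin terminal 189.84 + freight 5114.46 + insurance 552.32 + destination terminal 561.41 + brokerage 382.84 + duty 8447.42 + delivery 961.85 = 16210.14

Buyer's account: AUD 16210.14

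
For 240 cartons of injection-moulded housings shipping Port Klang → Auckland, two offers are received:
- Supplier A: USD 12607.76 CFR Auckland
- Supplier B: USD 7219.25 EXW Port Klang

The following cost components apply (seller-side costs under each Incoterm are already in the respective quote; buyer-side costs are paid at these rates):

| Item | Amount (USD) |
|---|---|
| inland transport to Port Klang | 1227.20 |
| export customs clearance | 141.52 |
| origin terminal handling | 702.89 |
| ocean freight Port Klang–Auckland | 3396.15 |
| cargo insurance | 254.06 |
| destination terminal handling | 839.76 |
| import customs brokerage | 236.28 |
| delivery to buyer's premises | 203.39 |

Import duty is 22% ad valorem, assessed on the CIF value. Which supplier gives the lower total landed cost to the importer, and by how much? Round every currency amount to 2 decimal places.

Supplier A is cheaper by USD 96.69

Supplier A (CFR):
CIF value = CFR price + insurance = 12607.76 + 254.06 = 12861.82
Import duty = 12861.82 × 22% = 2829.60
Buyer bears (A): 254.06 + 839.76 + 236.28 + 203.39 = 1533.49
Landed cost (A) = invoice 12607.76 + 1533.49 + duty 2829.60 = 16970.85
Supplier B (EXW):
CIF value = EXW price + inland to port + export clearance + origin terminal + freight + insurance = 7219.25 + 1227.20 + 141.52 + 702.89 + 3396.15 + 254.06 = 12941.07
Import duty = 12941.07 × 22% = 2847.04
Buyer bears (B): 1227.20 + 141.52 + 702.89 + 3396.15 + 254.06 + 839.76 + 236.28 + 203.39 = 7001.25
Landed cost (B) = invoice 7219.25 + 7001.25 + duty 2847.04 = 17067.54
Difference = |16970.85 − 17067.54| = 96.69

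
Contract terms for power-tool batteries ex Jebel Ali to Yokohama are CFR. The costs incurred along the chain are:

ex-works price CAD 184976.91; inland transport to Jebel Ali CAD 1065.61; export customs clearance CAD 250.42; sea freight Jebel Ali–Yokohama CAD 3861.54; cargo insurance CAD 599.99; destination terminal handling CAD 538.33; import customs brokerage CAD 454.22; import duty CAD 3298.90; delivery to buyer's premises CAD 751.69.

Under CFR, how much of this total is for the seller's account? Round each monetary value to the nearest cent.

CFR: the seller pays costs through ocean freight to the destination port, but not insurance.
Seller's account: goods 184976.91 + inland to port 1065.61 + export clearance 250.42 + freight 3861.54 = 190154.48
Buyer's account: insurance 599.99 + destination terminal 538.33 + brokerage 454.22 + duty 3298.90 + delivery 751.69 = 5643.13

Seller's account: CAD 190154.48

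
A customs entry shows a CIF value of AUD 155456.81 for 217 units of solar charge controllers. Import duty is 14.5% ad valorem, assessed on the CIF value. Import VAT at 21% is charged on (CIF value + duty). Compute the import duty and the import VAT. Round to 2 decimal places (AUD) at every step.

Import duty = 155456.81 × 14.5% = 22541.24
VAT base = CIF + duty = 155456.81 + 22541.24 = 177998.05
Import VAT = 177998.05 × 21% = 37379.59

Import duty: AUD 22541.24; import VAT: AUD 37379.59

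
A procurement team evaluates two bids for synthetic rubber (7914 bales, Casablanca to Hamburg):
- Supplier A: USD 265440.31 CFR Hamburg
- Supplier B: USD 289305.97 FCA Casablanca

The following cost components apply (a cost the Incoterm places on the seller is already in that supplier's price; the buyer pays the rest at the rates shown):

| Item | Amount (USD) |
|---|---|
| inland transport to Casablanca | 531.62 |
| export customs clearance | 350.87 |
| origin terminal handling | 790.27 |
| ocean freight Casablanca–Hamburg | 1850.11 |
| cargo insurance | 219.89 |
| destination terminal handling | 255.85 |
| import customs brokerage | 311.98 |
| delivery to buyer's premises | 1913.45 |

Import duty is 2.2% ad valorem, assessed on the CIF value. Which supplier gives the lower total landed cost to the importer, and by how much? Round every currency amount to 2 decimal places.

Supplier A is cheaper by USD 27089.18

Supplier A (CFR):
CIF value = CFR price + insurance = 265440.31 + 219.89 = 265660.20
Import duty = 265660.20 × 2.2% = 5844.52
Buyer bears (A): 219.89 + 255.85 + 311.98 + 1913.45 = 2701.17
Landed cost (A) = invoice 265440.31 + 2701.17 + duty 5844.52 = 273986.00
Supplier B (FCA):
CIF value = FCA price + origin terminal + freight + insurance = 289305.97 + 790.27 + 1850.11 + 219.89 = 292166.24
Import duty = 292166.24 × 2.2% = 6427.66
Buyer bears (B): 790.27 + 1850.11 + 219.89 + 255.85 + 311.98 + 1913.45 = 5341.55
Landed cost (B) = invoice 289305.97 + 5341.55 + duty 6427.66 = 301075.18
Difference = |273986.00 − 301075.18| = 27089.18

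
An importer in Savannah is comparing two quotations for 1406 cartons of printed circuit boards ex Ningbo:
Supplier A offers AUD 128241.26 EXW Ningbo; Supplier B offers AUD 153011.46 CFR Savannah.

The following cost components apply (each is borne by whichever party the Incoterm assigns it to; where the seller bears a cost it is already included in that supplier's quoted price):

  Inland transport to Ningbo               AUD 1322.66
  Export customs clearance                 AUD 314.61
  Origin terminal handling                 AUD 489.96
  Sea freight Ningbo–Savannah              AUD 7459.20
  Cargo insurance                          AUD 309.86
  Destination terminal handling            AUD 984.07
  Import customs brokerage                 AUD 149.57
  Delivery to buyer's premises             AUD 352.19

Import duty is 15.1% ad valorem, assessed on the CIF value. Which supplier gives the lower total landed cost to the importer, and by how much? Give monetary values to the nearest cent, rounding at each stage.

Supplier A (EXW):
CIF value = EXW price + inland to port + export clearance + origin terminal + freight + insurance = 128241.26 + 1322.66 + 314.61 + 489.96 + 7459.20 + 309.86 = 138137.55
Import duty = 138137.55 × 15.1% = 20858.77
Buyer bears (A): 1322.66 + 314.61 + 489.96 + 7459.20 + 309.86 + 984.07 + 149.57 + 352.19 = 11382.12
Landed cost (A) = invoice 128241.26 + 11382.12 + duty 20858.77 = 160482.15
Supplier B (CFR):
CIF value = CFR price + insurance = 153011.46 + 309.86 = 153321.32
Import duty = 153321.32 × 15.1% = 23151.52
Buyer bears (B): 309.86 + 984.07 + 149.57 + 352.19 = 1795.69
Landed cost (B) = invoice 153011.46 + 1795.69 + duty 23151.52 = 177958.67
Difference = |160482.15 − 177958.67| = 17476.52

Supplier A is cheaper by AUD 17476.52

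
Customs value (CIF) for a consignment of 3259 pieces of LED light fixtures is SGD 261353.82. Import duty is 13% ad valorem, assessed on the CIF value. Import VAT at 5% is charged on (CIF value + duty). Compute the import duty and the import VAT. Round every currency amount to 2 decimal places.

Import duty: SGD 33976.00; import VAT: SGD 14766.49

Import duty = 261353.82 × 13% = 33976.00
VAT base = CIF + duty = 261353.82 + 33976.00 = 295329.82
Import VAT = 295329.82 × 5% = 14766.49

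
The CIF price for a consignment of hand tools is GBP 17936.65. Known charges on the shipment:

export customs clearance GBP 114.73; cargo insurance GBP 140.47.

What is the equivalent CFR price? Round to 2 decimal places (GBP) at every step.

CFR price: GBP 17796.18

Not relevant to the conversion: export clearance — on the seller under both CIF and CFR; already in the CIF price and stays in the CFR price.
From CIF to CFR, the seller no longer bears: insurance.
CFR price = 17936.65 − 140.47 = 17796.18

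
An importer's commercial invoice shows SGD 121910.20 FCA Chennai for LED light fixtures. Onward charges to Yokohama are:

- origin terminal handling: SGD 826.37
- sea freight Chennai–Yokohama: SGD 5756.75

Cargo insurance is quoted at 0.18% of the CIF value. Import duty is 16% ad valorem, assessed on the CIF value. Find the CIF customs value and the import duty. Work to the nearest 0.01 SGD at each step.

CIF value: SGD 128725.03; import duty: SGD 20596.00

Let C be the CIF value. C = FCA price + pre-shipment costs + freight + 0.18% × C
C − 0.18% × C = 121910.20 + 826.37 + 5756.75
0.9982 × C = 128493.32
C = 128493.32 / 0.9982 = 128725.03
Insurance premium = 0.18% × 128725.03 = 231.71
Import duty = 128725.03 × 16% = 20596.00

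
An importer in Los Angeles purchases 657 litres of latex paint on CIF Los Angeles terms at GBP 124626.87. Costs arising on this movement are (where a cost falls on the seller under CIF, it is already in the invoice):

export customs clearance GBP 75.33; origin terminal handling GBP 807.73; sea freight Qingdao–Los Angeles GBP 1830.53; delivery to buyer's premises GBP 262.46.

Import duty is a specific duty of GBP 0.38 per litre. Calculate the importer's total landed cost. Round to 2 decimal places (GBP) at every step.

CIF: the seller pays costs through ocean freight and marine insurance to the destination port.
Already in the invoice (seller's account under CIF): export clearance, origin terminal, freight — exclude.
The CIF price already equals the CIF value: 124626.87
Import duty = 657 × 0.38 = 249.66
Buyer bears: delivery 262.46 + duty 249.66 = 512.12
Landed cost = invoice 124626.87 + 512.12 = 125138.99

Total landed cost: GBP 125138.99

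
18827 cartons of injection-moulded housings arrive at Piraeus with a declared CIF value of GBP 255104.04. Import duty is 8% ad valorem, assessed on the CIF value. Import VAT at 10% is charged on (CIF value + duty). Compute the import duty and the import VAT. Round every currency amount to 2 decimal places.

Import duty: GBP 20408.32; import VAT: GBP 27551.24

Import duty = 255104.04 × 8% = 20408.32
VAT base = CIF + duty = 255104.04 + 20408.32 = 275512.36
Import VAT = 275512.36 × 10% = 27551.24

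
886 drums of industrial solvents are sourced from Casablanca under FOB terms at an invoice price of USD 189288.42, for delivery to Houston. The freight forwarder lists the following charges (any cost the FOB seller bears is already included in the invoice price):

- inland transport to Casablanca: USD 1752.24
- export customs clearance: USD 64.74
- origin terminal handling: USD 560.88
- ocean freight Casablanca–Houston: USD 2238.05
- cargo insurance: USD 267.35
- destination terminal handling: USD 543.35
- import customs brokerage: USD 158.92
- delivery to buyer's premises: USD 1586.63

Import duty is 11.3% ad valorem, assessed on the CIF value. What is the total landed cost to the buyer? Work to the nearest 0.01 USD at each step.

Total landed cost: USD 215755.42

FOB: the seller bears costs until goods are on board at the origin port; the buyer bears freight, insurance and all costs thereafter.
Already in the invoice (seller's account under FOB): inland to port, export clearance, origin terminal — exclude.
CIF value = FOB price + freight + insurance = 189288.42 + 2238.05 + 267.35 = 191793.82
Import duty = 191793.82 × 11.3% = 21672.70
Buyer bears: freight 2238.05 + insurance 267.35 + destination terminal 543.35 + brokerage 158.92 + delivery 1586.63 + duty 21672.70 = 26467.00
Landed cost = invoice 189288.42 + 26467.00 = 215755.42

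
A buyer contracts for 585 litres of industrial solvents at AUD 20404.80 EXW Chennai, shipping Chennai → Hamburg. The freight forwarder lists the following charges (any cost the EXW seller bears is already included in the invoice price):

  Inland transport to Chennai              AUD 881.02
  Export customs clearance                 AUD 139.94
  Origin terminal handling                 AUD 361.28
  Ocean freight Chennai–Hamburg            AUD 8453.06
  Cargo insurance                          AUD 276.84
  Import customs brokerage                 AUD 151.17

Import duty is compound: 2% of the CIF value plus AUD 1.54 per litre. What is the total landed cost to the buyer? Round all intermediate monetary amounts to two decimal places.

EXW: the seller makes goods available at their premises; the buyer bears all onward costs.
CIF value = EXW price + inland to port + export clearance + origin terminal + freight + insurance = 20404.80 + 881.02 + 139.94 + 361.28 + 8453.06 + 276.84 = 30516.94
Ad valorem component: 30516.94 × 2% = 610.34
Specific component: 585 × 1.54 = 900.90
Import duty = 610.34 + 900.90 = 1511.24
Buyer bears: inland to port 881.02 + export clearance 139.94 + origin terminal 361.28 + freight 8453.06 + insurance 276.84 + brokerage 151.17 + duty 1511.24 = 11774.55
Landed cost = invoice 20404.80 + 11774.55 = 32179.35

Total landed cost: AUD 32179.35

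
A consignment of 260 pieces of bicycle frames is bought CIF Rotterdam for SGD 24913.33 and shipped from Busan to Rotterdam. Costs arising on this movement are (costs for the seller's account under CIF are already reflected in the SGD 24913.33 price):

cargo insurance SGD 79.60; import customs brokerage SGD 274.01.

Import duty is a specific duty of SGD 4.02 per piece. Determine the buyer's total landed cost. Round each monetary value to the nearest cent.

CIF: the seller pays costs through ocean freight and marine insurance to the destination port.
Already in the invoice (seller's account under CIF): insurance — exclude.
The CIF price already equals the CIF value: 24913.33
Import duty = 260 × 4.02 = 1045.20
Buyer bears: brokerage 274.01 + duty 1045.20 = 1319.21
Landed cost = invoice 24913.33 + 1319.21 = 26232.54

Total landed cost: SGD 26232.54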